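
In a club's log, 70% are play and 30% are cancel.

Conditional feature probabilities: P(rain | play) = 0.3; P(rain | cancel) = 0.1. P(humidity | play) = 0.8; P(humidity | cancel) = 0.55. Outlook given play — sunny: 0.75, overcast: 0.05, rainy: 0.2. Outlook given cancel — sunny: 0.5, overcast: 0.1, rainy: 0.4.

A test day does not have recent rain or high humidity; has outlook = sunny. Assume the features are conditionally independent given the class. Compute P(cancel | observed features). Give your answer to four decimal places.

play: 0.7 × (1−0.3) × (1−0.8) × 0.75 = 0.0735
cancel: 0.3 × (1−0.1) × (1−0.55) × 0.5 = 0.06075
P(cancel | x) = 0.06075 / 0.13425 ≈ 0.4525

0.4525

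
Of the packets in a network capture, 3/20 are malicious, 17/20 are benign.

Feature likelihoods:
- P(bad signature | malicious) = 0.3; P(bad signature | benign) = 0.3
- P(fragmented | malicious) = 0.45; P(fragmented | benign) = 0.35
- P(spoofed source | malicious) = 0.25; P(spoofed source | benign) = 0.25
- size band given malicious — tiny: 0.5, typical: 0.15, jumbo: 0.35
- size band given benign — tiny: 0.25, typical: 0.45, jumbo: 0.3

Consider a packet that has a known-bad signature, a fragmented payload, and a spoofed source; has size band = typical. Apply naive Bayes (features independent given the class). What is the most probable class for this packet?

malicious: 0.15 × 0.3 × 0.45 × 0.25 × 0.15 = 0.000759375
benign: 0.85 × 0.3 × 0.35 × 0.25 × 0.45 = 0.010040625
Highest score → benign.

benign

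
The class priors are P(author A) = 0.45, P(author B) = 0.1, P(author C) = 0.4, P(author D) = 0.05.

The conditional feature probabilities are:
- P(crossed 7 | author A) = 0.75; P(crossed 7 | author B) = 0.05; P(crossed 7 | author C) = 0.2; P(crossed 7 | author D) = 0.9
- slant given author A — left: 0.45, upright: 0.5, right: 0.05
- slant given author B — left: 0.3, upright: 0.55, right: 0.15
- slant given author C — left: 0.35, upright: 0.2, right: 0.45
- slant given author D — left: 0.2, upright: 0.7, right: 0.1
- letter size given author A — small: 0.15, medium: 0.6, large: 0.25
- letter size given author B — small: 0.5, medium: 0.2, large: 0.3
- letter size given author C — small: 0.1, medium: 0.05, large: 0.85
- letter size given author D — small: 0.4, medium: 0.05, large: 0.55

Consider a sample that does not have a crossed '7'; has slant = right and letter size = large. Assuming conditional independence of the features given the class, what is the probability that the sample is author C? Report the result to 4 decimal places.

0.9536

author A: 0.45 × (1−0.75) × 0.05 × 0.25 = 0.00140625
author B: 0.1 × (1−0.05) × 0.15 × 0.3 = 0.004275
author C: 0.4 × (1−0.2) × 0.45 × 0.85 = 0.1224
author D: 0.05 × (1−0.9) × 0.1 × 0.55 = 0.000275
P(author C | x) = 0.1224 / 0.12835625 ≈ 0.9536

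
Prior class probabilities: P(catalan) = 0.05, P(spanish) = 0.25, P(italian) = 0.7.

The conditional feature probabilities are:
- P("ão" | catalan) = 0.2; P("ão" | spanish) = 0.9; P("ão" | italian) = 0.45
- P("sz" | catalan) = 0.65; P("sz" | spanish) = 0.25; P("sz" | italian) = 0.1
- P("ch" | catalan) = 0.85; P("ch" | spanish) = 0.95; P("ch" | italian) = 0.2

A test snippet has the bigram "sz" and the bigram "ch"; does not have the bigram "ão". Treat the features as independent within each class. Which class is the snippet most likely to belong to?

catalan: 0.05 × (1−0.2) × 0.65 × 0.85 = 0.0221
spanish: 0.25 × (1−0.9) × 0.25 × 0.95 = 0.0059375
italian: 0.7 × (1−0.45) × 0.1 × 0.2 = 0.0077
Highest score → catalan.

catalan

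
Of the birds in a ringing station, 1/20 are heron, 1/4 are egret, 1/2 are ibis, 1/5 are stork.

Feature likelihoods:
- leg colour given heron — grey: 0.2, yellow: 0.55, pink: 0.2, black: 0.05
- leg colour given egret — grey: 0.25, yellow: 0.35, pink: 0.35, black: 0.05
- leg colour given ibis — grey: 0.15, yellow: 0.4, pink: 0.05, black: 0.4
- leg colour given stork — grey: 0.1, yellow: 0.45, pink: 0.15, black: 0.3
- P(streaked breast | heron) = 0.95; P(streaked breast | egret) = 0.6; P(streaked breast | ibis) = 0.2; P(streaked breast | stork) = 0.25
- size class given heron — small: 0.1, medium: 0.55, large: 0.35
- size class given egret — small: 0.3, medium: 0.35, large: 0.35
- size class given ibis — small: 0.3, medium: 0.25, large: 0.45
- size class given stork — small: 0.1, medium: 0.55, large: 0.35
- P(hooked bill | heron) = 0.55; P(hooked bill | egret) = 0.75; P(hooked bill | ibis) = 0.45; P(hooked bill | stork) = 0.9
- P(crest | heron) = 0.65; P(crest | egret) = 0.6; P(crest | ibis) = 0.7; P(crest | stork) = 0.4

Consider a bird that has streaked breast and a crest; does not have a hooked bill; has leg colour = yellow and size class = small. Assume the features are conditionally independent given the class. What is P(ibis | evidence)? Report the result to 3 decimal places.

heron: 0.05 × 0.55 × 0.95 × 0.1 × (1−0.55) × 0.65 = 0.00076415625
egret: 0.25 × 0.35 × 0.6 × 0.3 × (1−0.75) × 0.6 = 0.0023625
ibis: 0.5 × 0.4 × 0.2 × 0.3 × (1−0.45) × 0.7 = 0.00462
stork: 0.2 × 0.45 × 0.25 × 0.1 × (1−0.9) × 0.4 = 0.00009
P(ibis | x) = 0.00462 / 0.00783665625 ≈ 0.590

0.590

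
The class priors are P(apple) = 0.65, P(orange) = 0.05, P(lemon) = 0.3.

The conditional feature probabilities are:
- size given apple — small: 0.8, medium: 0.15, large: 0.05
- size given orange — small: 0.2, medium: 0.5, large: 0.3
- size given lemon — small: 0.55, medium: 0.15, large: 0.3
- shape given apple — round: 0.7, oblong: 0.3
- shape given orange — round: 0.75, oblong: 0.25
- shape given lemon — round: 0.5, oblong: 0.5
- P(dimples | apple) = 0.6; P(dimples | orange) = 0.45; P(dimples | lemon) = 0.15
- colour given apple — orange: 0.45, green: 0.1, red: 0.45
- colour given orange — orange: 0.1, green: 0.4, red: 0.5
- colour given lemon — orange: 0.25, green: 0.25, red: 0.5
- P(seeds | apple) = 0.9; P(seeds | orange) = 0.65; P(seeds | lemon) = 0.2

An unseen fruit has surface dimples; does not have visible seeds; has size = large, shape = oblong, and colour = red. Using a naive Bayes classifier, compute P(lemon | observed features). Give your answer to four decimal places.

0.8286

apple: 0.65 × 0.05 × 0.3 × 0.6 × 0.45 × (1−0.9) = 0.00026325
orange: 0.05 × 0.3 × 0.25 × 0.45 × 0.5 × (1−0.65) = 0.0002953125
lemon: 0.3 × 0.3 × 0.5 × 0.15 × 0.5 × (1−0.2) = 0.0027
P(lemon | x) = 0.0027 / 0.0032585625 ≈ 0.8286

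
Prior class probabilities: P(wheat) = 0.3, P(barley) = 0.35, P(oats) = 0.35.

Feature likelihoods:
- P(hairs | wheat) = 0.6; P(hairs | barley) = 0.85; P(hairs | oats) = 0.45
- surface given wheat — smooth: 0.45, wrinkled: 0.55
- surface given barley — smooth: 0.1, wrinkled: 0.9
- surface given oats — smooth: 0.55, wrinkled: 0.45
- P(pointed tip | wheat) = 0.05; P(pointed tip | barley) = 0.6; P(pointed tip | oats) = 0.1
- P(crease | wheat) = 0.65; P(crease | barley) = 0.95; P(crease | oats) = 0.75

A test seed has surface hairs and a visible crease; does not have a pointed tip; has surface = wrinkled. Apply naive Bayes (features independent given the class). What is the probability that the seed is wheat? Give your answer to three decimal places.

wheat: 0.3 × 0.6 × 0.55 × (1−0.05) × 0.65 = 0.0611325
barley: 0.35 × 0.85 × 0.9 × (1−0.6) × 0.95 = 0.101745
oats: 0.35 × 0.45 × 0.45 × (1−0.1) × 0.75 = 0.047840625
P(wheat | x) = 0.0611325 / 0.210718125 ≈ 0.290

0.290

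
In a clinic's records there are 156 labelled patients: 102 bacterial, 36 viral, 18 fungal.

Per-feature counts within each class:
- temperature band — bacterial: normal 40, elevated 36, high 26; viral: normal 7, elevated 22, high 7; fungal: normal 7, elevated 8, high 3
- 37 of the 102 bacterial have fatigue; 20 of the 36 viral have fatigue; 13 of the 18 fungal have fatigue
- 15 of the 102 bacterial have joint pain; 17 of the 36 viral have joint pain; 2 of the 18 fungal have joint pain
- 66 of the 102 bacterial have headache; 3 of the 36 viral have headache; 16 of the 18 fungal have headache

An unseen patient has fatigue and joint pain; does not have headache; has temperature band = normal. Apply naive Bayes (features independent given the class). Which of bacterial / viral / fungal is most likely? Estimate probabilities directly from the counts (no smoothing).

bacterial: (102/156) × (40/102) × (37/102) × (15/102) × (36/102) ≈ 0.00482759
viral: (36/156) × (7/36) × (20/36) × (17/36) × (33/36) ≈ 0.0107909
fungal: (18/156) × (7/18) × (13/18) × (2/18) × (2/18) ≈ 0.000400091
Highest score → viral.

viral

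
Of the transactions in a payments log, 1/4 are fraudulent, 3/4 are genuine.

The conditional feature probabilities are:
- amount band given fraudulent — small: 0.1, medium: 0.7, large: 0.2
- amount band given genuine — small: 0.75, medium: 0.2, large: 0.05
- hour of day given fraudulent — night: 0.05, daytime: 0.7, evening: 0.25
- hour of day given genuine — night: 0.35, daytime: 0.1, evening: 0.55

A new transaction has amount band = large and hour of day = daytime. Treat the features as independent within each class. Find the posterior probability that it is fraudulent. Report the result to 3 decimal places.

0.903

fraudulent: 0.25 × 0.2 × 0.7 = 0.035
genuine: 0.75 × 0.05 × 0.1 = 0.00375
P(fraudulent | x) = 0.035 / 0.03875 ≈ 0.903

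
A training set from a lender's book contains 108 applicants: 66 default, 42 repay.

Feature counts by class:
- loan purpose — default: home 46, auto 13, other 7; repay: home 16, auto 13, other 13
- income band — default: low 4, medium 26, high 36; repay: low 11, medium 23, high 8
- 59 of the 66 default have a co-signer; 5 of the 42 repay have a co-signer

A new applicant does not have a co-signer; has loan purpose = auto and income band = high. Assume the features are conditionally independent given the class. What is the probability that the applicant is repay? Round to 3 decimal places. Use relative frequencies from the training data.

0.744

default: (66/108) × (13/66) × (36/66) × (7/66) ≈ 0.00696358
repay: (42/108) × (13/42) × (8/42) × (37/42) ≈ 0.0201982
P(repay | x) = 0.0201982 / 0.02716178 ≈ 0.744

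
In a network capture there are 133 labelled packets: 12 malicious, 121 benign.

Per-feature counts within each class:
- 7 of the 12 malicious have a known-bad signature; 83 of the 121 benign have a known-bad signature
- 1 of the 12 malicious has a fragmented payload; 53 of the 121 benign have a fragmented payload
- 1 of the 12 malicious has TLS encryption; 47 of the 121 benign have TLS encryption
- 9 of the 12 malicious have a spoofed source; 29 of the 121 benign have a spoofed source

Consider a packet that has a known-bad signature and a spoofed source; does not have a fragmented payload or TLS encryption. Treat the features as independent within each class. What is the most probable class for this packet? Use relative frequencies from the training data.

benign

malicious: (12/133) × (7/12) × (11/12) × (11/12) × (9/12) ≈ 0.0331689
benign: (121/133) × (83/121) × (68/121) × (74/121) × (29/121) ≈ 0.0514054
Highest score → benign.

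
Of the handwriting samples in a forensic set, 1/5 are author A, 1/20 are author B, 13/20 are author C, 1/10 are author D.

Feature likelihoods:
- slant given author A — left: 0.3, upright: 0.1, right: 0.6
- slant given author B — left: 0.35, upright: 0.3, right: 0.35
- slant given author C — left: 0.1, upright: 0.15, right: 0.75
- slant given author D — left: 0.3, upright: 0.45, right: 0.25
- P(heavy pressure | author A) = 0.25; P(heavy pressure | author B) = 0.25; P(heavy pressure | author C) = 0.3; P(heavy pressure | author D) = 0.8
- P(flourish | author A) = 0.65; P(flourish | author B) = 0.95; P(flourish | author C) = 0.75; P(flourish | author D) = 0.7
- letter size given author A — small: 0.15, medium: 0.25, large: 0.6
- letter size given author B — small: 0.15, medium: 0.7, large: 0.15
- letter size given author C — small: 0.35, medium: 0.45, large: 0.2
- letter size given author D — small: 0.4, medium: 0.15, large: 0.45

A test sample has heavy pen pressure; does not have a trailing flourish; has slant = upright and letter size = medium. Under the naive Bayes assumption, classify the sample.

author A: 0.2 × 0.1 × 0.25 × (1−0.65) × 0.25 = 0.0004375
author B: 0.05 × 0.3 × 0.25 × (1−0.95) × 0.7 = 0.00013125
author C: 0.65 × 0.15 × 0.3 × (1−0.75) × 0.45 = 0.003290625
author D: 0.1 × 0.45 × 0.8 × (1−0.7) × 0.15 = 0.00162
Highest score → author C.

author C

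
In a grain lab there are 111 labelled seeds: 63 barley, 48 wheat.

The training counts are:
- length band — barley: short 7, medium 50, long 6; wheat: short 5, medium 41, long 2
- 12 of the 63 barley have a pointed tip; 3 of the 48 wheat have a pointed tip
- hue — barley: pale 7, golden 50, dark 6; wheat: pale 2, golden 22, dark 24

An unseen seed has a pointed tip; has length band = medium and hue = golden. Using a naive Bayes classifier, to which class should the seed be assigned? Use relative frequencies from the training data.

barley: (63/111) × (50/63) × (12/63) × (50/63) ≈ 0.0680953
wheat: (48/111) × (41/48) × (3/48) × (22/48) ≈ 0.0105809
Highest score → barley.

barley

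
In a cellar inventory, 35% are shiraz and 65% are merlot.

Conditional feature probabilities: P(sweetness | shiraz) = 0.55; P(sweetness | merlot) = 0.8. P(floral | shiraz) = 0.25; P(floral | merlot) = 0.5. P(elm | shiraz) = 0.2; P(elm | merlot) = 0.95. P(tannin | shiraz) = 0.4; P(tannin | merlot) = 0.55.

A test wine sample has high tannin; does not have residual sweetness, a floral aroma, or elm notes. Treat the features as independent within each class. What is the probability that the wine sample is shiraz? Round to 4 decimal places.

0.9548

shiraz: 0.35 × (1−0.55) × (1−0.25) × (1−0.2) × 0.4 = 0.0378
merlot: 0.65 × (1−0.8) × (1−0.5) × (1−0.95) × 0.55 = 0.0017875
P(shiraz | x) = 0.0378 / 0.0395875 ≈ 0.9548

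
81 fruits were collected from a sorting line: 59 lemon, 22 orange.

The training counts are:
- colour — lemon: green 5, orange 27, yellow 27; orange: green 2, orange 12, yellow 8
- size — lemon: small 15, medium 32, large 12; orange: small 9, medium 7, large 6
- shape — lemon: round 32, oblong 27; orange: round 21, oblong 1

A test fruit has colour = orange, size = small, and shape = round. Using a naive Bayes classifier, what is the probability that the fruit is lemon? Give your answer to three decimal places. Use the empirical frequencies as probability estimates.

0.443

lemon: (59/81) × (27/59) × (15/59) × (32/59) ≈ 0.0459638
orange: (22/81) × (12/22) × (9/22) × (21/22) ≈ 0.0578512
P(lemon | x) = 0.0459638 / 0.103815 ≈ 0.443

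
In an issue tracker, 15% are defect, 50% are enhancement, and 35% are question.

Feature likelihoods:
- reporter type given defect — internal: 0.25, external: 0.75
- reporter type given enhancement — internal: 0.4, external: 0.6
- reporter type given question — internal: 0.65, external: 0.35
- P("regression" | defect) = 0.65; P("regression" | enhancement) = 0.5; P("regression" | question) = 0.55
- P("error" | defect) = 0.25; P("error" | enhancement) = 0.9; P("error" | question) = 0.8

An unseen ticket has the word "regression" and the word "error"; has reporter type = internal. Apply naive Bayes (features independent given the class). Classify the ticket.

question

defect: 0.15 × 0.25 × 0.65 × 0.25 = 0.00609375
enhancement: 0.5 × 0.4 × 0.5 × 0.9 = 0.09
question: 0.35 × 0.65 × 0.55 × 0.8 = 0.1001
Highest score → question.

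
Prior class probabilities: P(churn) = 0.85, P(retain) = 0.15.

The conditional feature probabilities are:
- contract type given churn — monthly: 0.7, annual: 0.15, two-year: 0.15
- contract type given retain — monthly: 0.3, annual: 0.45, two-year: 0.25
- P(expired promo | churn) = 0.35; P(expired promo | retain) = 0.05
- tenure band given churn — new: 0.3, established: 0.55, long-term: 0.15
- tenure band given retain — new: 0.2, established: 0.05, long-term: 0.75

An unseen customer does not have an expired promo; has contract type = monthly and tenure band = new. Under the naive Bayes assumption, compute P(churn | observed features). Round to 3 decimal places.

0.931

churn: 0.85 × 0.7 × (1−0.35) × 0.3 = 0.116025
retain: 0.15 × 0.3 × (1−0.05) × 0.2 = 0.00855
P(churn | x) = 0.116025 / 0.124575 ≈ 0.931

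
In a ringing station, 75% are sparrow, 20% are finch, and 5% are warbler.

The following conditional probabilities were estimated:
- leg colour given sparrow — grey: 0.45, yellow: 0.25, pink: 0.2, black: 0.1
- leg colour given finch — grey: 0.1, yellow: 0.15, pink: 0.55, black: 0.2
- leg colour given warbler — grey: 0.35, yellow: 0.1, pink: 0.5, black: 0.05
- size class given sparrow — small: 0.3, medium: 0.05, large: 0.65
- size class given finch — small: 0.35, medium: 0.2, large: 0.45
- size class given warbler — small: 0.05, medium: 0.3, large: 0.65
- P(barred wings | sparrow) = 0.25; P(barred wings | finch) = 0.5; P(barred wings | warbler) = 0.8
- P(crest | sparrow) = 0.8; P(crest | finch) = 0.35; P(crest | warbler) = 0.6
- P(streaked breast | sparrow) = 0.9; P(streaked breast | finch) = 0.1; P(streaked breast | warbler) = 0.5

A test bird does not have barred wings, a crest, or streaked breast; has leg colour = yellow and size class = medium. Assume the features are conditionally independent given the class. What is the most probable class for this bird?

sparrow: 0.75 × 0.25 × 0.05 × (1−0.25) × (1−0.8) × (1−0.9) = 0.000140625
finch: 0.2 × 0.15 × 0.2 × (1−0.5) × (1−0.35) × (1−0.1) = 0.001755
warbler: 0.05 × 0.1 × 0.3 × (1−0.8) × (1−0.6) × (1−0.5) = 0.00006
Highest score → finch.

finch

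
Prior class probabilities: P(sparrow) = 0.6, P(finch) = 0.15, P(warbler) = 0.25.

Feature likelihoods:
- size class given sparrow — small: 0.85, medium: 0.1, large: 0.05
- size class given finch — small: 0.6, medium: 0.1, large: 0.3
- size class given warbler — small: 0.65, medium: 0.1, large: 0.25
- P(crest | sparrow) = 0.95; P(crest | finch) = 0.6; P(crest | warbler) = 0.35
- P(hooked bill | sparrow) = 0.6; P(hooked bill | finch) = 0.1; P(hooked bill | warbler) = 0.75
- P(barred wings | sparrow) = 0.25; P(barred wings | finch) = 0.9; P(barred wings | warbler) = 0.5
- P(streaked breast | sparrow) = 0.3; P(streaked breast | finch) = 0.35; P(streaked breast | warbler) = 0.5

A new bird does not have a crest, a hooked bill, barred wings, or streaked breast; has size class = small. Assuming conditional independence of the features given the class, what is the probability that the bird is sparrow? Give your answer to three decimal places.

0.381

sparrow: 0.6 × 0.85 × (1−0.95) × (1−0.6) × (1−0.25) × (1−0.3) = 0.005355
finch: 0.15 × 0.6 × (1−0.6) × (1−0.1) × (1−0.9) × (1−0.35) = 0.002106
warbler: 0.25 × 0.65 × (1−0.35) × (1−0.75) × (1−0.5) × (1−0.5) = 0.0066015625
P(sparrow | x) = 0.005355 / 0.0140625625 ≈ 0.381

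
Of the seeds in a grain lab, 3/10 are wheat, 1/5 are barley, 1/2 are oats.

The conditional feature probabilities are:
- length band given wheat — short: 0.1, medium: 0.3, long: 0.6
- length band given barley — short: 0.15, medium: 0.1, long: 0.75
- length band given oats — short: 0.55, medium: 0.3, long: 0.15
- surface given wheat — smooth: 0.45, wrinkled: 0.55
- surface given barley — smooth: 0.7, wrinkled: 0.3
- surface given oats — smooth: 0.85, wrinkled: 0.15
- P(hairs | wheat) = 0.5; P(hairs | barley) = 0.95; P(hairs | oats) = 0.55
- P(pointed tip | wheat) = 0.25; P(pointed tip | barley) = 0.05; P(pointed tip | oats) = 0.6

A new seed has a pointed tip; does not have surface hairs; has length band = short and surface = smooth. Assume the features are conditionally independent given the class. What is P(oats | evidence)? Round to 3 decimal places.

0.973

wheat: 0.3 × 0.1 × 0.45 × (1−0.5) × 0.25 = 0.0016875
barley: 0.2 × 0.15 × 0.7 × (1−0.95) × 0.05 = 0.0000525
oats: 0.5 × 0.55 × 0.85 × (1−0.55) × 0.6 = 0.0631125
P(oats | x) = 0.0631125 / 0.0648525 ≈ 0.973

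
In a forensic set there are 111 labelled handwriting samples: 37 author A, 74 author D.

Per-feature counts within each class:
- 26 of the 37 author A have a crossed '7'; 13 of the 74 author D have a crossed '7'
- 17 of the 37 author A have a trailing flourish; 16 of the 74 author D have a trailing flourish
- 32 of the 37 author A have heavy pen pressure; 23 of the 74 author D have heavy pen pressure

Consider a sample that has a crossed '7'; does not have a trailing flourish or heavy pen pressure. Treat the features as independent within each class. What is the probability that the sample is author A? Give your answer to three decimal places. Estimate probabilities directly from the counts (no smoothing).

0.213

author A: (37/111) × (26/37) × (20/37) × (5/37) ≈ 0.0171099
author D: (74/111) × (13/74) × (58/74) × (51/74) ≈ 0.0632638
P(author A | x) = 0.0171099 / 0.0803737 ≈ 0.213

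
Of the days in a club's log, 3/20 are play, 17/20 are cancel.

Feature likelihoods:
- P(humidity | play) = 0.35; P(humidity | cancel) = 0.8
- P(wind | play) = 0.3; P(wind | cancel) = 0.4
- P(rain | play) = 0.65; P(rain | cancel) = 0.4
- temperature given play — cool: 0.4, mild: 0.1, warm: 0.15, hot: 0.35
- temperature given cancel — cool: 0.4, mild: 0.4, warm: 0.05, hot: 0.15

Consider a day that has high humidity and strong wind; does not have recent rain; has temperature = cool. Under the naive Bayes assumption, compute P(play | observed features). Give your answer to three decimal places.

play: 0.15 × 0.35 × 0.3 × (1−0.65) × 0.4 = 0.002205
cancel: 0.85 × 0.8 × 0.4 × (1−0.4) × 0.4 = 0.06528
P(play | x) = 0.002205 / 0.067485 ≈ 0.033

0.033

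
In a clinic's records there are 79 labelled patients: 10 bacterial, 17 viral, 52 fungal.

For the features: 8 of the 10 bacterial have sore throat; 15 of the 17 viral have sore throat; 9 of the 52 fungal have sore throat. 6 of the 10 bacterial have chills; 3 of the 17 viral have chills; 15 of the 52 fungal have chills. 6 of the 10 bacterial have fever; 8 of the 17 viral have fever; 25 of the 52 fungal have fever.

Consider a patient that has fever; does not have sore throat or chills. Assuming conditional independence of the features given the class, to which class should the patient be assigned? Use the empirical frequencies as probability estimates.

fungal

bacterial: (10/79) × (2/10) × (4/10) × (6/10) ≈ 0.00607595
viral: (17/79) × (2/17) × (14/17) × (8/17) ≈ 0.00981122
fungal: (52/79) × (43/52) × (37/52) × (25/52) ≈ 0.186199
Highest score → fungal.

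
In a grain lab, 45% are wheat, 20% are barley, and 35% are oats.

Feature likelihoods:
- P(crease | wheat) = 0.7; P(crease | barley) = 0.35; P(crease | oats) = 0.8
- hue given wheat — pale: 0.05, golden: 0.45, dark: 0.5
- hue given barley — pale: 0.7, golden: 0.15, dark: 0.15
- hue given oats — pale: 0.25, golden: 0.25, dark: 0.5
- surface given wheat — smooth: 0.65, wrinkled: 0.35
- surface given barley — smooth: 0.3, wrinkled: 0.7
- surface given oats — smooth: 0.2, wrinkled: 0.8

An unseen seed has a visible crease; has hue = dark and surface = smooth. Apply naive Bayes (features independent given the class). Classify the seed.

wheat

wheat: 0.45 × 0.7 × 0.5 × 0.65 = 0.102375
barley: 0.2 × 0.35 × 0.15 × 0.3 = 0.00315
oats: 0.35 × 0.8 × 0.5 × 0.2 = 0.028
Highest score → wheat.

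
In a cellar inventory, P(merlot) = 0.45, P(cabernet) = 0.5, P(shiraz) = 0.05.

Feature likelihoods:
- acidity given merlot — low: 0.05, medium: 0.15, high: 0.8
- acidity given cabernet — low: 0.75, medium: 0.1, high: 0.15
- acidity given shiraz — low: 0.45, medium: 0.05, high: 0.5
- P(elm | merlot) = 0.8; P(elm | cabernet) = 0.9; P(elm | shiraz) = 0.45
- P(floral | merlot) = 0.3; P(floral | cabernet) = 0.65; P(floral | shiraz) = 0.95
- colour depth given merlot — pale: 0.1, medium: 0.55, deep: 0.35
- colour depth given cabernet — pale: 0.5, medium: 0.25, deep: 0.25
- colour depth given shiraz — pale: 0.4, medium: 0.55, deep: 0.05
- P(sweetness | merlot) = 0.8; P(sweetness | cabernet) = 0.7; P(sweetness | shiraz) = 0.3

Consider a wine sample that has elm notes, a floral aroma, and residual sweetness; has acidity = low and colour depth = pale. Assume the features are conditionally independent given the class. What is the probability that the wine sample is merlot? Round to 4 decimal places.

merlot: 0.45 × 0.05 × 0.8 × 0.3 × 0.1 × 0.8 = 0.000432
cabernet: 0.5 × 0.75 × 0.9 × 0.65 × 0.5 × 0.7 = 0.07678125
shiraz: 0.05 × 0.45 × 0.45 × 0.95 × 0.4 × 0.3 = 0.00115425
P(merlot | x) = 0.000432 / 0.0783675 ≈ 0.0055

0.0055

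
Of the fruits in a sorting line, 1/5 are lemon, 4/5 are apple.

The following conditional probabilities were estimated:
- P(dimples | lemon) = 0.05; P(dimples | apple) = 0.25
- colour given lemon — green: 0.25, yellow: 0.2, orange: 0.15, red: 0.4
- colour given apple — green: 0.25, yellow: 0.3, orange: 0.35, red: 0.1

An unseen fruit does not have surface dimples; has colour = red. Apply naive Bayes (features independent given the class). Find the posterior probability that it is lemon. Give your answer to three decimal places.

0.559

lemon: 0.2 × (1−0.05) × 0.4 = 0.076
apple: 0.8 × (1−0.25) × 0.1 = 0.06
P(lemon | x) = 0.076 / 0.136 ≈ 0.559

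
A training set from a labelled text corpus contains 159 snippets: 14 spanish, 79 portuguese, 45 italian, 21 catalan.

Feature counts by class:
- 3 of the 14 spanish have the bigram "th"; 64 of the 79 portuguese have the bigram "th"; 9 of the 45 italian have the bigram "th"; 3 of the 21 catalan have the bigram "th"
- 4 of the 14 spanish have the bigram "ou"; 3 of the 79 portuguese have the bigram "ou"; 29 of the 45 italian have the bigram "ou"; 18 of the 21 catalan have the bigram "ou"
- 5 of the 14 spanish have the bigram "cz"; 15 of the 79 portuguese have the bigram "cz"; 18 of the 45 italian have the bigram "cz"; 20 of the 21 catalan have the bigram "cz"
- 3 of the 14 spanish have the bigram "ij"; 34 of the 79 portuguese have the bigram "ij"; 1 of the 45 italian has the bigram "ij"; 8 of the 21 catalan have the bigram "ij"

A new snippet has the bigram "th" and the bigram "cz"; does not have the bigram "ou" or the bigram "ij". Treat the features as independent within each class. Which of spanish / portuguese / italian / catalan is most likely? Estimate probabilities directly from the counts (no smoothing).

spanish: (14/159) × (3/14) × (10/14) × (5/14) × (11/14) ≈ 0.00378184
portuguese: (79/159) × (64/79) × (76/79) × (15/79) × (45/79) ≈ 0.0418812
italian: (45/159) × (9/45) × (16/45) × (18/45) × (44/45) ≈ 0.00787142
catalan: (21/159) × (3/21) × (3/21) × (20/21) × (13/21) ≈ 0.00158914
Highest score → portuguese.

portuguese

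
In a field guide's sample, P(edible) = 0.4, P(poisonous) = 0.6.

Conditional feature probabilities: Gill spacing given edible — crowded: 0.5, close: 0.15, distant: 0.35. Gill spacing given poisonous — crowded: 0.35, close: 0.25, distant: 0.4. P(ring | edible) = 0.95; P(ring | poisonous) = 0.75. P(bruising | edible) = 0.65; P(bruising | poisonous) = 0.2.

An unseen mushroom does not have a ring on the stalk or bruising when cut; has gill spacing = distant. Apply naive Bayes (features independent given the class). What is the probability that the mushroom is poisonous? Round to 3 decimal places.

edible: 0.4 × 0.35 × (1−0.95) × (1−0.65) = 0.00245
poisonous: 0.6 × 0.4 × (1−0.75) × (1−0.2) = 0.048
P(poisonous | x) = 0.048 / 0.05045 ≈ 0.951

0.951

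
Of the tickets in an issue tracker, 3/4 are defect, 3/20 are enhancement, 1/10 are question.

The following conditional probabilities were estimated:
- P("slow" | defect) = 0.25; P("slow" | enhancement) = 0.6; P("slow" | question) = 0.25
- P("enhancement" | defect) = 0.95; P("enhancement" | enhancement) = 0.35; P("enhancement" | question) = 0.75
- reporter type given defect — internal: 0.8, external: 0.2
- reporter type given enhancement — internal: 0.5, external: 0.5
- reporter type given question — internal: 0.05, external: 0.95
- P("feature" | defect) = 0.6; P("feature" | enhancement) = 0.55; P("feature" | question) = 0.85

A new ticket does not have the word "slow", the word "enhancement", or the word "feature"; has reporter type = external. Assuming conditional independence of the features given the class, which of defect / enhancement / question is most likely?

defect: 0.75 × (1−0.25) × (1−0.95) × 0.2 × (1−0.6) = 0.00225
enhancement: 0.15 × (1−0.6) × (1−0.35) × 0.5 × (1−0.55) = 0.008775
question: 0.1 × (1−0.25) × (1−0.75) × 0.95 × (1−0.85) = 0.002671875
Highest score → enhancement.

enhancement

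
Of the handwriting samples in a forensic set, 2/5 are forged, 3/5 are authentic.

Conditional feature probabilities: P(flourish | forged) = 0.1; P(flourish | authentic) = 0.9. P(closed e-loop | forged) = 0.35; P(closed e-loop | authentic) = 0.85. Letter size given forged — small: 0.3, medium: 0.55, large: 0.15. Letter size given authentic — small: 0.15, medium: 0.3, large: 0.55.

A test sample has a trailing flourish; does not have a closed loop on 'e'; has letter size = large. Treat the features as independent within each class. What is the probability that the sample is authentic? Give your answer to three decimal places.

0.920

forged: 0.4 × 0.1 × (1−0.35) × 0.15 = 0.0039
authentic: 0.6 × 0.9 × (1−0.85) × 0.55 = 0.04455
P(authentic | x) = 0.04455 / 0.04845 ≈ 0.920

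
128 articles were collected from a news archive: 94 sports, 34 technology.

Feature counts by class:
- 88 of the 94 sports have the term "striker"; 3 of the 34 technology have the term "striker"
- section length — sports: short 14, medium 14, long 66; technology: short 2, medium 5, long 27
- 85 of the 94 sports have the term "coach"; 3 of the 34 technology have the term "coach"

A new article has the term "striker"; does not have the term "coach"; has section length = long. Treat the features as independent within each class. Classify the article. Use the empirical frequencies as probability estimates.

sports

sports: (94/128) × (88/94) × (66/94) × (9/94) ≈ 0.0462172
technology: (34/128) × (3/34) × (27/34) × (31/34) ≈ 0.0169699
Highest score → sports.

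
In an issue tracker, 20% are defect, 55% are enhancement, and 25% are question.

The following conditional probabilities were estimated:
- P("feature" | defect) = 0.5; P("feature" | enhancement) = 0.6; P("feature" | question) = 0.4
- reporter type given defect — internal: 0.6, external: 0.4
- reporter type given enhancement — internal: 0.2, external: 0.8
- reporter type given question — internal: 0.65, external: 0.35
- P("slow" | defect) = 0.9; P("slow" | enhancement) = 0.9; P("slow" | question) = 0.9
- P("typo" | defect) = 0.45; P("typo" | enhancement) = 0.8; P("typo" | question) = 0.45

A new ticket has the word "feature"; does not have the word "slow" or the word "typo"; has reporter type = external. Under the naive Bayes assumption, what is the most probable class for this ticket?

defect: 0.2 × 0.5 × 0.4 × (1−0.9) × (1−0.45) = 0.0022
enhancement: 0.55 × 0.6 × 0.8 × (1−0.9) × (1−0.8) = 0.00528
question: 0.25 × 0.4 × 0.35 × (1−0.9) × (1−0.45) = 0.001925
Highest score → enhancement.

enhancement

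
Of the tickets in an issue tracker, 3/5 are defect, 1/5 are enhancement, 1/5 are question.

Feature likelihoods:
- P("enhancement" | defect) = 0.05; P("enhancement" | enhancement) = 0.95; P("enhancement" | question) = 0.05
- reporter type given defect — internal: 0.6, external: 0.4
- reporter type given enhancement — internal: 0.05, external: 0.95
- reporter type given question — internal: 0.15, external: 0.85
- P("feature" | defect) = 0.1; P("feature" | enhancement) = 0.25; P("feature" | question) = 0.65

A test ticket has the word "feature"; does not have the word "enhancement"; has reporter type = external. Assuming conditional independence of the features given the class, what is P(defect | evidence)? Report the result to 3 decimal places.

0.175

defect: 0.6 × (1−0.05) × 0.4 × 0.1 = 0.0228
enhancement: 0.2 × (1−0.95) × 0.95 × 0.25 = 0.002375
question: 0.2 × (1−0.05) × 0.85 × 0.65 = 0.104975
P(defect | x) = 0.0228 / 0.13015 ≈ 0.175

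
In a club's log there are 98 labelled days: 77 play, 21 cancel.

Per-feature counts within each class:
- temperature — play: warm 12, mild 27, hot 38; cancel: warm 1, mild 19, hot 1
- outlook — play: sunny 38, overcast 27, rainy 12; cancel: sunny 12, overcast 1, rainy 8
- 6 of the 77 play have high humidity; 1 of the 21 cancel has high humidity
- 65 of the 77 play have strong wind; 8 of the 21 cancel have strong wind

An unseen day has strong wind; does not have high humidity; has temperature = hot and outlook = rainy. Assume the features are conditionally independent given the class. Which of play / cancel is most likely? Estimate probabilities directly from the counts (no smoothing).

play

play: (77/98) × (38/77) × (12/77) × (71/77) × (65/77) ≈ 0.0470369
cancel: (21/98) × (1/21) × (8/21) × (20/21) × (8/21) ≈ 0.00141035
Highest score → play.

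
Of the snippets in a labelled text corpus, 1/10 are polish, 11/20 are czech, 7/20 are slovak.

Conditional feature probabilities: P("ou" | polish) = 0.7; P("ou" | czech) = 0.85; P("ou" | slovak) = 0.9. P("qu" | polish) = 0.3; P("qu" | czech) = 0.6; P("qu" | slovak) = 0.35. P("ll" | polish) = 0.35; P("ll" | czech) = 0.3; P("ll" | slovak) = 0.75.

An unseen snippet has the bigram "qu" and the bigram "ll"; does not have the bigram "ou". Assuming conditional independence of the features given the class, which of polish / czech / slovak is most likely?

polish: 0.1 × (1−0.7) × 0.3 × 0.35 = 0.00315
czech: 0.55 × (1−0.85) × 0.6 × 0.3 = 0.01485
slovak: 0.35 × (1−0.9) × 0.35 × 0.75 = 0.0091875
Highest score → czech.

czech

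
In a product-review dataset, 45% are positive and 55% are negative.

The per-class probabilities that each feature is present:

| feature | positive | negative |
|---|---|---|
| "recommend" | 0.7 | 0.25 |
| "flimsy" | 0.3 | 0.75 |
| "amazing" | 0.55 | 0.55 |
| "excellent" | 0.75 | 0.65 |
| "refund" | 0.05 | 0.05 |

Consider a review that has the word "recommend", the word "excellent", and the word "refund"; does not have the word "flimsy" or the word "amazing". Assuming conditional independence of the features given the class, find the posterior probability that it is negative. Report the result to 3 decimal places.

positive: 0.45 × 0.7 × (1−0.3) × (1−0.55) × 0.75 × 0.05 = 0.0037209375
negative: 0.55 × 0.25 × (1−0.75) × (1−0.55) × 0.65 × 0.05 = 0.000502734375
P(negative | x) = 0.000502734375 / 0.004223671875 ≈ 0.119

0.119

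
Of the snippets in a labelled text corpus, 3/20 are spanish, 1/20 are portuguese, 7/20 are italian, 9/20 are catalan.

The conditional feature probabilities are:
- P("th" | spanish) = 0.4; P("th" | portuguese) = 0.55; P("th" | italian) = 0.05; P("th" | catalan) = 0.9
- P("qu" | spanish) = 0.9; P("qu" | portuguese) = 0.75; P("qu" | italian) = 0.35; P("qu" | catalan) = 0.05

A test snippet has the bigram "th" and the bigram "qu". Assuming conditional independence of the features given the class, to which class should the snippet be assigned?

spanish

spanish: 0.15 × 0.4 × 0.9 = 0.054
portuguese: 0.05 × 0.55 × 0.75 = 0.020625
italian: 0.35 × 0.05 × 0.35 = 0.006125
catalan: 0.45 × 0.9 × 0.05 = 0.02025
Highest score → spanish.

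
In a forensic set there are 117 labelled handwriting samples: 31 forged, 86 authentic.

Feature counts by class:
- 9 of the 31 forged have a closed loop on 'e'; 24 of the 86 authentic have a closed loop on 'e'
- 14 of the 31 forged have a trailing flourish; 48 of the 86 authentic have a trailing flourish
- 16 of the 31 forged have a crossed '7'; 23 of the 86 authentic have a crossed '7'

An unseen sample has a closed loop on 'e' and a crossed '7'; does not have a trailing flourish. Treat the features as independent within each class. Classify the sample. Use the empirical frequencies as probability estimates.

authentic

forged: (31/117) × (9/31) × (17/31) × (16/31) ≈ 0.0217722
authentic: (86/117) × (24/86) × (38/86) × (23/86) ≈ 0.0242404
Highest score → authentic.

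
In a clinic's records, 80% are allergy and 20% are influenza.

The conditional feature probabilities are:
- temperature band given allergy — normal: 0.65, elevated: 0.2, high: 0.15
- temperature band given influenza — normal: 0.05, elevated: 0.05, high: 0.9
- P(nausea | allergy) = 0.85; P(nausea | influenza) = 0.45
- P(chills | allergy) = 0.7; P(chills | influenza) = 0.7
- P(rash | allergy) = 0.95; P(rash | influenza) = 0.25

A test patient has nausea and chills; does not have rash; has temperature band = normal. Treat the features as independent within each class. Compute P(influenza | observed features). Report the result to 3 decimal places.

allergy: 0.8 × 0.65 × 0.85 × 0.7 × (1−0.95) = 0.01547
influenza: 0.2 × 0.05 × 0.45 × 0.7 × (1−0.25) = 0.0023625
P(influenza | x) = 0.0023625 / 0.0178325 ≈ 0.132

0.132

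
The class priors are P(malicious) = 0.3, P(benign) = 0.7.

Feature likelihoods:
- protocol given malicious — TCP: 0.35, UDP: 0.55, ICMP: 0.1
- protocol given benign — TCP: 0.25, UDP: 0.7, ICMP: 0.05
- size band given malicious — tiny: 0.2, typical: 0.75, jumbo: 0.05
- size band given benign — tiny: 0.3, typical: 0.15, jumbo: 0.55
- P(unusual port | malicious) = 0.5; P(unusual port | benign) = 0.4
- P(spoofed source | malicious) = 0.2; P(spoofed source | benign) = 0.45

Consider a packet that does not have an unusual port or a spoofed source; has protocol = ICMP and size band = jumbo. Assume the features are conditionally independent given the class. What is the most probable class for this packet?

malicious: 0.3 × 0.1 × 0.05 × (1−0.5) × (1−0.2) = 0.0006
benign: 0.7 × 0.05 × 0.55 × (1−0.4) × (1−0.45) = 0.0063525
Highest score → benign.

benign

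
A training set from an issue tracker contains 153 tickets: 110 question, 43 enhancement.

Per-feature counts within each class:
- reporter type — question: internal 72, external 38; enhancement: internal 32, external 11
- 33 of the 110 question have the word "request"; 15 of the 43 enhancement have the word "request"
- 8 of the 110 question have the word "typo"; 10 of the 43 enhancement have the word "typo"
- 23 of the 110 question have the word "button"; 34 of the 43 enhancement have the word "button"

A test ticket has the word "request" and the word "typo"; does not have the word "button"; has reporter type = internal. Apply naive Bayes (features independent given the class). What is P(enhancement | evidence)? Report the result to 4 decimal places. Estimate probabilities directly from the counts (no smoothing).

0.3043

question: (110/153) × (72/110) × (33/110) × (8/110) × (87/110) ≈ 0.00812056
enhancement: (43/153) × (32/43) × (15/43) × (10/43) × (9/43) ≈ 0.0035513
P(enhancement | x) = 0.0035513 / 0.01167186 ≈ 0.3043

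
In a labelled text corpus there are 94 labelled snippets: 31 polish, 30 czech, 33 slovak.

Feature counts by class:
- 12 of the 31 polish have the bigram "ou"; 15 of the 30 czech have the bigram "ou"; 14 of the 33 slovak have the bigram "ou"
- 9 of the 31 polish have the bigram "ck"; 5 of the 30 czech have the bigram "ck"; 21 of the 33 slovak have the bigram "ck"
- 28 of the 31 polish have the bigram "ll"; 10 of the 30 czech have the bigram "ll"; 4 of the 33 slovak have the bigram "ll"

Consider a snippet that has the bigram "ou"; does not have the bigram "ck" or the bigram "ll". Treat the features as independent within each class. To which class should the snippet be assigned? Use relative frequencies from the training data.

polish: (31/94) × (12/31) × (22/31) × (3/31) ≈ 0.00876746
czech: (30/94) × (15/30) × (25/30) × (20/30) ≈ 0.0886525
slovak: (33/94) × (14/33) × (12/33) × (29/33) ≈ 0.0475939
Highest score → czech.

czech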